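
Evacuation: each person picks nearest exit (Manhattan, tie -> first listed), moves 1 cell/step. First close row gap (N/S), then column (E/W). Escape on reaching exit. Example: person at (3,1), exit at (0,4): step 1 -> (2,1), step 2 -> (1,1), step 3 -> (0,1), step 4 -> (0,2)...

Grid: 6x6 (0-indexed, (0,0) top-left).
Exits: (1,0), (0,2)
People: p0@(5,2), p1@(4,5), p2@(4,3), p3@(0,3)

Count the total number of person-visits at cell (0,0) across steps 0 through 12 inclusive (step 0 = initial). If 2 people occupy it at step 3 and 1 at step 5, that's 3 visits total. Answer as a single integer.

Answer: 0

Derivation:
Step 0: p0@(5,2) p1@(4,5) p2@(4,3) p3@(0,3) -> at (0,0): 0 [-], cum=0
Step 1: p0@(4,2) p1@(3,5) p2@(3,3) p3@ESC -> at (0,0): 0 [-], cum=0
Step 2: p0@(3,2) p1@(2,5) p2@(2,3) p3@ESC -> at (0,0): 0 [-], cum=0
Step 3: p0@(2,2) p1@(1,5) p2@(1,3) p3@ESC -> at (0,0): 0 [-], cum=0
Step 4: p0@(1,2) p1@(0,5) p2@(0,3) p3@ESC -> at (0,0): 0 [-], cum=0
Step 5: p0@ESC p1@(0,4) p2@ESC p3@ESC -> at (0,0): 0 [-], cum=0
Step 6: p0@ESC p1@(0,3) p2@ESC p3@ESC -> at (0,0): 0 [-], cum=0
Step 7: p0@ESC p1@ESC p2@ESC p3@ESC -> at (0,0): 0 [-], cum=0
Total visits = 0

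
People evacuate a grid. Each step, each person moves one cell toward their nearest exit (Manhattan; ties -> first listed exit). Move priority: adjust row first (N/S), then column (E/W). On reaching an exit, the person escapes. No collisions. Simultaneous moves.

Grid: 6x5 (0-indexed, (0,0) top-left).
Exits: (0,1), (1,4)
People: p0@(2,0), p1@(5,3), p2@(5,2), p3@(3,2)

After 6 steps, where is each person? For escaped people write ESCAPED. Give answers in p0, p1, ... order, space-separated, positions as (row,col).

Step 1: p0:(2,0)->(1,0) | p1:(5,3)->(4,3) | p2:(5,2)->(4,2) | p3:(3,2)->(2,2)
Step 2: p0:(1,0)->(0,0) | p1:(4,3)->(3,3) | p2:(4,2)->(3,2) | p3:(2,2)->(1,2)
Step 3: p0:(0,0)->(0,1)->EXIT | p1:(3,3)->(2,3) | p2:(3,2)->(2,2) | p3:(1,2)->(0,2)
Step 4: p0:escaped | p1:(2,3)->(1,3) | p2:(2,2)->(1,2) | p3:(0,2)->(0,1)->EXIT
Step 5: p0:escaped | p1:(1,3)->(1,4)->EXIT | p2:(1,2)->(0,2) | p3:escaped
Step 6: p0:escaped | p1:escaped | p2:(0,2)->(0,1)->EXIT | p3:escaped

ESCAPED ESCAPED ESCAPED ESCAPED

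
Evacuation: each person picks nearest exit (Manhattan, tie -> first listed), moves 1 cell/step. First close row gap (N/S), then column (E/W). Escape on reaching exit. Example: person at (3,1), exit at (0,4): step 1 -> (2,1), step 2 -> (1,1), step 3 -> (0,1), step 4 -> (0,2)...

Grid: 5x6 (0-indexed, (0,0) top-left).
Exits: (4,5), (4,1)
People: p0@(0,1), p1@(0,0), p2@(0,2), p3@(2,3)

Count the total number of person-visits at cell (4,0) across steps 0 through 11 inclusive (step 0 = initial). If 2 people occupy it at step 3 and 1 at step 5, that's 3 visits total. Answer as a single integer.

Step 0: p0@(0,1) p1@(0,0) p2@(0,2) p3@(2,3) -> at (4,0): 0 [-], cum=0
Step 1: p0@(1,1) p1@(1,0) p2@(1,2) p3@(3,3) -> at (4,0): 0 [-], cum=0
Step 2: p0@(2,1) p1@(2,0) p2@(2,2) p3@(4,3) -> at (4,0): 0 [-], cum=0
Step 3: p0@(3,1) p1@(3,0) p2@(3,2) p3@(4,4) -> at (4,0): 0 [-], cum=0
Step 4: p0@ESC p1@(4,0) p2@(4,2) p3@ESC -> at (4,0): 1 [p1], cum=1
Step 5: p0@ESC p1@ESC p2@ESC p3@ESC -> at (4,0): 0 [-], cum=1
Total visits = 1

Answer: 1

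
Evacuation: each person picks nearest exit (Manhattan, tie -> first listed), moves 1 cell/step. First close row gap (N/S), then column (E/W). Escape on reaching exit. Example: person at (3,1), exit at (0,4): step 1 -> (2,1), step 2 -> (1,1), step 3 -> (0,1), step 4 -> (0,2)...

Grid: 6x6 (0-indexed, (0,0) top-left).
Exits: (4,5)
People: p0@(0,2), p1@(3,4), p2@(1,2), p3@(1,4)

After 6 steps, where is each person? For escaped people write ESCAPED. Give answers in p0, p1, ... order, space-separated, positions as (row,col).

Step 1: p0:(0,2)->(1,2) | p1:(3,4)->(4,4) | p2:(1,2)->(2,2) | p3:(1,4)->(2,4)
Step 2: p0:(1,2)->(2,2) | p1:(4,4)->(4,5)->EXIT | p2:(2,2)->(3,2) | p3:(2,4)->(3,4)
Step 3: p0:(2,2)->(3,2) | p1:escaped | p2:(3,2)->(4,2) | p3:(3,4)->(4,4)
Step 4: p0:(3,2)->(4,2) | p1:escaped | p2:(4,2)->(4,3) | p3:(4,4)->(4,5)->EXIT
Step 5: p0:(4,2)->(4,3) | p1:escaped | p2:(4,3)->(4,4) | p3:escaped
Step 6: p0:(4,3)->(4,4) | p1:escaped | p2:(4,4)->(4,5)->EXIT | p3:escaped

(4,4) ESCAPED ESCAPED ESCAPED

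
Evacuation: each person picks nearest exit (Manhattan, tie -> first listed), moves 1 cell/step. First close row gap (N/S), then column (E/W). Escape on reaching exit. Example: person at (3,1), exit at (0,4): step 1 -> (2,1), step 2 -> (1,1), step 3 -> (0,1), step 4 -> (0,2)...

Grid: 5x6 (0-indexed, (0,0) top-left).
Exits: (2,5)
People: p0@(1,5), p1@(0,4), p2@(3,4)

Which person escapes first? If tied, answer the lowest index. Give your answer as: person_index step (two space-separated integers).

Answer: 0 1

Derivation:
Step 1: p0:(1,5)->(2,5)->EXIT | p1:(0,4)->(1,4) | p2:(3,4)->(2,4)
Step 2: p0:escaped | p1:(1,4)->(2,4) | p2:(2,4)->(2,5)->EXIT
Step 3: p0:escaped | p1:(2,4)->(2,5)->EXIT | p2:escaped
Exit steps: [1, 3, 2]
First to escape: p0 at step 1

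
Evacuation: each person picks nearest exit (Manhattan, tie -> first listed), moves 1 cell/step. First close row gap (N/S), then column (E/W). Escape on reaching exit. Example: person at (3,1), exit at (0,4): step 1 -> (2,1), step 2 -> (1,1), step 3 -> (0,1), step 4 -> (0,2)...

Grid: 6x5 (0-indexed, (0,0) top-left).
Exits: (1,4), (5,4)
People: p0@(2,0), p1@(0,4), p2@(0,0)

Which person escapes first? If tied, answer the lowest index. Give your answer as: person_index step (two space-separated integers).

Step 1: p0:(2,0)->(1,0) | p1:(0,4)->(1,4)->EXIT | p2:(0,0)->(1,0)
Step 2: p0:(1,0)->(1,1) | p1:escaped | p2:(1,0)->(1,1)
Step 3: p0:(1,1)->(1,2) | p1:escaped | p2:(1,1)->(1,2)
Step 4: p0:(1,2)->(1,3) | p1:escaped | p2:(1,2)->(1,3)
Step 5: p0:(1,3)->(1,4)->EXIT | p1:escaped | p2:(1,3)->(1,4)->EXIT
Exit steps: [5, 1, 5]
First to escape: p1 at step 1

Answer: 1 1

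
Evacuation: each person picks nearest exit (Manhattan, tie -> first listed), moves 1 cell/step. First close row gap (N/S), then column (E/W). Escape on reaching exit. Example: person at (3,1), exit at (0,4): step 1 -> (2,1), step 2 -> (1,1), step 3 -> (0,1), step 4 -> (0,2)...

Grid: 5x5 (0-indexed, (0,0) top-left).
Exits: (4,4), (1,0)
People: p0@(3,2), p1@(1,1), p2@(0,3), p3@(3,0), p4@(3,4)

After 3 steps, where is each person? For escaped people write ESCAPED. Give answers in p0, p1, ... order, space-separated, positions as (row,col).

Step 1: p0:(3,2)->(4,2) | p1:(1,1)->(1,0)->EXIT | p2:(0,3)->(1,3) | p3:(3,0)->(2,0) | p4:(3,4)->(4,4)->EXIT
Step 2: p0:(4,2)->(4,3) | p1:escaped | p2:(1,3)->(1,2) | p3:(2,0)->(1,0)->EXIT | p4:escaped
Step 3: p0:(4,3)->(4,4)->EXIT | p1:escaped | p2:(1,2)->(1,1) | p3:escaped | p4:escaped

ESCAPED ESCAPED (1,1) ESCAPED ESCAPED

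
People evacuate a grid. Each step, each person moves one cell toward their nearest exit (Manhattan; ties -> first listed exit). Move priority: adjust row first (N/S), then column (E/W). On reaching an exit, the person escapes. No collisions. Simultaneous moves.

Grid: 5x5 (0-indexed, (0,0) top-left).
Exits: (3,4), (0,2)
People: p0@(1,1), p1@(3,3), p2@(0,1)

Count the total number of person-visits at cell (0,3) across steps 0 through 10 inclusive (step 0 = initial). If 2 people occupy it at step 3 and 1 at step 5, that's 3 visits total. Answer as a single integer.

Step 0: p0@(1,1) p1@(3,3) p2@(0,1) -> at (0,3): 0 [-], cum=0
Step 1: p0@(0,1) p1@ESC p2@ESC -> at (0,3): 0 [-], cum=0
Step 2: p0@ESC p1@ESC p2@ESC -> at (0,3): 0 [-], cum=0
Total visits = 0

Answer: 0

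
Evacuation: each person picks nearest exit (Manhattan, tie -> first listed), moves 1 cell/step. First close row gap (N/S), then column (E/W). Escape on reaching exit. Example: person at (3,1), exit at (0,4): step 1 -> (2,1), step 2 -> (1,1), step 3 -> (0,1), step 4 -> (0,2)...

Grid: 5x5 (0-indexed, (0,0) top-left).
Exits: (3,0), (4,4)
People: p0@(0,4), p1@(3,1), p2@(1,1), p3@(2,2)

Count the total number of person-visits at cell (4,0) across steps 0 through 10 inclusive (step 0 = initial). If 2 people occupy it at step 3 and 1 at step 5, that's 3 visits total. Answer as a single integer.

Step 0: p0@(0,4) p1@(3,1) p2@(1,1) p3@(2,2) -> at (4,0): 0 [-], cum=0
Step 1: p0@(1,4) p1@ESC p2@(2,1) p3@(3,2) -> at (4,0): 0 [-], cum=0
Step 2: p0@(2,4) p1@ESC p2@(3,1) p3@(3,1) -> at (4,0): 0 [-], cum=0
Step 3: p0@(3,4) p1@ESC p2@ESC p3@ESC -> at (4,0): 0 [-], cum=0
Step 4: p0@ESC p1@ESC p2@ESC p3@ESC -> at (4,0): 0 [-], cum=0
Total visits = 0

Answer: 0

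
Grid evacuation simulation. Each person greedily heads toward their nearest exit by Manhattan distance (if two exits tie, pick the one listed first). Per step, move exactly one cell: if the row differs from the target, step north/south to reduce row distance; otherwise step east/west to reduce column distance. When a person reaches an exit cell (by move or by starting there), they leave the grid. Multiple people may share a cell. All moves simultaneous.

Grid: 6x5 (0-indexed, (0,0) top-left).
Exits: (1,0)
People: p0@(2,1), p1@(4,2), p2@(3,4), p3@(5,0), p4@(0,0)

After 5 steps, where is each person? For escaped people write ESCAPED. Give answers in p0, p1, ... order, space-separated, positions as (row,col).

Step 1: p0:(2,1)->(1,1) | p1:(4,2)->(3,2) | p2:(3,4)->(2,4) | p3:(5,0)->(4,0) | p4:(0,0)->(1,0)->EXIT
Step 2: p0:(1,1)->(1,0)->EXIT | p1:(3,2)->(2,2) | p2:(2,4)->(1,4) | p3:(4,0)->(3,0) | p4:escaped
Step 3: p0:escaped | p1:(2,2)->(1,2) | p2:(1,4)->(1,3) | p3:(3,0)->(2,0) | p4:escaped
Step 4: p0:escaped | p1:(1,2)->(1,1) | p2:(1,3)->(1,2) | p3:(2,0)->(1,0)->EXIT | p4:escaped
Step 5: p0:escaped | p1:(1,1)->(1,0)->EXIT | p2:(1,2)->(1,1) | p3:escaped | p4:escaped

ESCAPED ESCAPED (1,1) ESCAPED ESCAPED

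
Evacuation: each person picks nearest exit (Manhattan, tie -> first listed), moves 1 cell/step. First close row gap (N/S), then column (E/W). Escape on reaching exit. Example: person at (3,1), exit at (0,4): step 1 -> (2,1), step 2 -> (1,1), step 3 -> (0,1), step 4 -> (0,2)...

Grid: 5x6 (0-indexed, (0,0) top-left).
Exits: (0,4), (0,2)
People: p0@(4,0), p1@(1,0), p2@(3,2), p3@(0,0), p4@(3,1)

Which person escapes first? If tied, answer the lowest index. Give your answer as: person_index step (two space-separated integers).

Answer: 3 2

Derivation:
Step 1: p0:(4,0)->(3,0) | p1:(1,0)->(0,0) | p2:(3,2)->(2,2) | p3:(0,0)->(0,1) | p4:(3,1)->(2,1)
Step 2: p0:(3,0)->(2,0) | p1:(0,0)->(0,1) | p2:(2,2)->(1,2) | p3:(0,1)->(0,2)->EXIT | p4:(2,1)->(1,1)
Step 3: p0:(2,0)->(1,0) | p1:(0,1)->(0,2)->EXIT | p2:(1,2)->(0,2)->EXIT | p3:escaped | p4:(1,1)->(0,1)
Step 4: p0:(1,0)->(0,0) | p1:escaped | p2:escaped | p3:escaped | p4:(0,1)->(0,2)->EXIT
Step 5: p0:(0,0)->(0,1) | p1:escaped | p2:escaped | p3:escaped | p4:escaped
Step 6: p0:(0,1)->(0,2)->EXIT | p1:escaped | p2:escaped | p3:escaped | p4:escaped
Exit steps: [6, 3, 3, 2, 4]
First to escape: p3 at step 2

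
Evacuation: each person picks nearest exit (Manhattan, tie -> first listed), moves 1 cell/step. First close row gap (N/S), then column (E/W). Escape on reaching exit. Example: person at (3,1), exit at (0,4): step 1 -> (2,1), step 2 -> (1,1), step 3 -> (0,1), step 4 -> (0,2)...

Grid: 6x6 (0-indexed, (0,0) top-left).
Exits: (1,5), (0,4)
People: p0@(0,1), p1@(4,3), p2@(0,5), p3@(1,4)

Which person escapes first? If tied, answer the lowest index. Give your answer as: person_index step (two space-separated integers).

Step 1: p0:(0,1)->(0,2) | p1:(4,3)->(3,3) | p2:(0,5)->(1,5)->EXIT | p3:(1,4)->(1,5)->EXIT
Step 2: p0:(0,2)->(0,3) | p1:(3,3)->(2,3) | p2:escaped | p3:escaped
Step 3: p0:(0,3)->(0,4)->EXIT | p1:(2,3)->(1,3) | p2:escaped | p3:escaped
Step 4: p0:escaped | p1:(1,3)->(1,4) | p2:escaped | p3:escaped
Step 5: p0:escaped | p1:(1,4)->(1,5)->EXIT | p2:escaped | p3:escaped
Exit steps: [3, 5, 1, 1]
First to escape: p2 at step 1

Answer: 2 1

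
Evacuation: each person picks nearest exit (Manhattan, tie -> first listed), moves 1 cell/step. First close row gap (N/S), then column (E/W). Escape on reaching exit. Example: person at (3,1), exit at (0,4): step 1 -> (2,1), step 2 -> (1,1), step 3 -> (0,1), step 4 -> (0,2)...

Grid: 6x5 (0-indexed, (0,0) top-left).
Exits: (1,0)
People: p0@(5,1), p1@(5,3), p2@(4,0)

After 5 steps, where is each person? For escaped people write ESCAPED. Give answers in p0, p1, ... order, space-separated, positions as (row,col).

Step 1: p0:(5,1)->(4,1) | p1:(5,3)->(4,3) | p2:(4,0)->(3,0)
Step 2: p0:(4,1)->(3,1) | p1:(4,3)->(3,3) | p2:(3,0)->(2,0)
Step 3: p0:(3,1)->(2,1) | p1:(3,3)->(2,3) | p2:(2,0)->(1,0)->EXIT
Step 4: p0:(2,1)->(1,1) | p1:(2,3)->(1,3) | p2:escaped
Step 5: p0:(1,1)->(1,0)->EXIT | p1:(1,3)->(1,2) | p2:escaped

ESCAPED (1,2) ESCAPED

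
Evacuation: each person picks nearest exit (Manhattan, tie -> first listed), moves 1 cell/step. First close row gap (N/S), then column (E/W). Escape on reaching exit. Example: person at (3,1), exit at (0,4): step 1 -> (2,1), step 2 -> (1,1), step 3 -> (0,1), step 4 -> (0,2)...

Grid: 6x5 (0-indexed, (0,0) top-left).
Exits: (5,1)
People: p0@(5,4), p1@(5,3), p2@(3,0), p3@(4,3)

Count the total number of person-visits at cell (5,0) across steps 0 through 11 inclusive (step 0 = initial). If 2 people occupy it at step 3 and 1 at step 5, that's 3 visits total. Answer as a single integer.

Step 0: p0@(5,4) p1@(5,3) p2@(3,0) p3@(4,3) -> at (5,0): 0 [-], cum=0
Step 1: p0@(5,3) p1@(5,2) p2@(4,0) p3@(5,3) -> at (5,0): 0 [-], cum=0
Step 2: p0@(5,2) p1@ESC p2@(5,0) p3@(5,2) -> at (5,0): 1 [p2], cum=1
Step 3: p0@ESC p1@ESC p2@ESC p3@ESC -> at (5,0): 0 [-], cum=1
Total visits = 1

Answer: 1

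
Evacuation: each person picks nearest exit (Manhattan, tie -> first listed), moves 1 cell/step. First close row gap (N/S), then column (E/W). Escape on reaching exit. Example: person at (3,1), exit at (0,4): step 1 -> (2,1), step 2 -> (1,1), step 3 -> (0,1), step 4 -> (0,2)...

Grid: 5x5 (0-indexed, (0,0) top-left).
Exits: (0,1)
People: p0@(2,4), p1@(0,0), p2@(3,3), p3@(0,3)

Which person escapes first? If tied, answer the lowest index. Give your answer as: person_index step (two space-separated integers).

Step 1: p0:(2,4)->(1,4) | p1:(0,0)->(0,1)->EXIT | p2:(3,3)->(2,3) | p3:(0,3)->(0,2)
Step 2: p0:(1,4)->(0,4) | p1:escaped | p2:(2,3)->(1,3) | p3:(0,2)->(0,1)->EXIT
Step 3: p0:(0,4)->(0,3) | p1:escaped | p2:(1,3)->(0,3) | p3:escaped
Step 4: p0:(0,3)->(0,2) | p1:escaped | p2:(0,3)->(0,2) | p3:escaped
Step 5: p0:(0,2)->(0,1)->EXIT | p1:escaped | p2:(0,2)->(0,1)->EXIT | p3:escaped
Exit steps: [5, 1, 5, 2]
First to escape: p1 at step 1

Answer: 1 1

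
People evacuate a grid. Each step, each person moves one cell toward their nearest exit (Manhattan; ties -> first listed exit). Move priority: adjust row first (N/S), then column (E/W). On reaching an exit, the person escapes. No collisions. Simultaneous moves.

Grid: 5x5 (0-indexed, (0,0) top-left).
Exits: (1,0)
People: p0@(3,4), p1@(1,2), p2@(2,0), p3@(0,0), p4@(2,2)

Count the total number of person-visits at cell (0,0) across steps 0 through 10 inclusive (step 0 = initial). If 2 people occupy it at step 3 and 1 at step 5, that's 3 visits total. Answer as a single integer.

Answer: 1

Derivation:
Step 0: p0@(3,4) p1@(1,2) p2@(2,0) p3@(0,0) p4@(2,2) -> at (0,0): 1 [p3], cum=1
Step 1: p0@(2,4) p1@(1,1) p2@ESC p3@ESC p4@(1,2) -> at (0,0): 0 [-], cum=1
Step 2: p0@(1,4) p1@ESC p2@ESC p3@ESC p4@(1,1) -> at (0,0): 0 [-], cum=1
Step 3: p0@(1,3) p1@ESC p2@ESC p3@ESC p4@ESC -> at (0,0): 0 [-], cum=1
Step 4: p0@(1,2) p1@ESC p2@ESC p3@ESC p4@ESC -> at (0,0): 0 [-], cum=1
Step 5: p0@(1,1) p1@ESC p2@ESC p3@ESC p4@ESC -> at (0,0): 0 [-], cum=1
Step 6: p0@ESC p1@ESC p2@ESC p3@ESC p4@ESC -> at (0,0): 0 [-], cum=1
Total visits = 1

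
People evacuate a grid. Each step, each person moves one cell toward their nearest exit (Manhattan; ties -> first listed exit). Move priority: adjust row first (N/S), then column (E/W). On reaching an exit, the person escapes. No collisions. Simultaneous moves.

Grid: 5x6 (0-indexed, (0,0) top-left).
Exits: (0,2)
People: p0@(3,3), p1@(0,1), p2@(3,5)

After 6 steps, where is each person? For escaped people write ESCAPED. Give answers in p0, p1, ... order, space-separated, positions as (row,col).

Step 1: p0:(3,3)->(2,3) | p1:(0,1)->(0,2)->EXIT | p2:(3,5)->(2,5)
Step 2: p0:(2,3)->(1,3) | p1:escaped | p2:(2,5)->(1,5)
Step 3: p0:(1,3)->(0,3) | p1:escaped | p2:(1,5)->(0,5)
Step 4: p0:(0,3)->(0,2)->EXIT | p1:escaped | p2:(0,5)->(0,4)
Step 5: p0:escaped | p1:escaped | p2:(0,4)->(0,3)
Step 6: p0:escaped | p1:escaped | p2:(0,3)->(0,2)->EXIT

ESCAPED ESCAPED ESCAPED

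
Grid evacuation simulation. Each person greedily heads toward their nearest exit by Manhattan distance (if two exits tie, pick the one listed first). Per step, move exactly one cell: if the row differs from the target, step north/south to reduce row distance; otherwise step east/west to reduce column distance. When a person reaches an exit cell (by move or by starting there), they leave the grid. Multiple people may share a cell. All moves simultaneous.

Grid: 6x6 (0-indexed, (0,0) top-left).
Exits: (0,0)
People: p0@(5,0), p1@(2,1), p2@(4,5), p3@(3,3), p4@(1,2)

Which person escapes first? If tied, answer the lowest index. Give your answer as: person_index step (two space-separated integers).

Step 1: p0:(5,0)->(4,0) | p1:(2,1)->(1,1) | p2:(4,5)->(3,5) | p3:(3,3)->(2,3) | p4:(1,2)->(0,2)
Step 2: p0:(4,0)->(3,0) | p1:(1,1)->(0,1) | p2:(3,5)->(2,5) | p3:(2,3)->(1,3) | p4:(0,2)->(0,1)
Step 3: p0:(3,0)->(2,0) | p1:(0,1)->(0,0)->EXIT | p2:(2,5)->(1,5) | p3:(1,3)->(0,3) | p4:(0,1)->(0,0)->EXIT
Step 4: p0:(2,0)->(1,0) | p1:escaped | p2:(1,5)->(0,5) | p3:(0,3)->(0,2) | p4:escaped
Step 5: p0:(1,0)->(0,0)->EXIT | p1:escaped | p2:(0,5)->(0,4) | p3:(0,2)->(0,1) | p4:escaped
Step 6: p0:escaped | p1:escaped | p2:(0,4)->(0,3) | p3:(0,1)->(0,0)->EXIT | p4:escaped
Step 7: p0:escaped | p1:escaped | p2:(0,3)->(0,2) | p3:escaped | p4:escaped
Step 8: p0:escaped | p1:escaped | p2:(0,2)->(0,1) | p3:escaped | p4:escaped
Step 9: p0:escaped | p1:escaped | p2:(0,1)->(0,0)->EXIT | p3:escaped | p4:escaped
Exit steps: [5, 3, 9, 6, 3]
First to escape: p1 at step 3

Answer: 1 3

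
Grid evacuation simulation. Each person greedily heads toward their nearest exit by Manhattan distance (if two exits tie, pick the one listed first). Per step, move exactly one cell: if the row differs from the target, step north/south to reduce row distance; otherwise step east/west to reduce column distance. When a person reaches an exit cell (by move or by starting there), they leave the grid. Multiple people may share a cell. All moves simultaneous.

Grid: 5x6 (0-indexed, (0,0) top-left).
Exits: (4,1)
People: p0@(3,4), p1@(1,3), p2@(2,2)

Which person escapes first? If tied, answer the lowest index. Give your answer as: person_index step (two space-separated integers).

Step 1: p0:(3,4)->(4,4) | p1:(1,3)->(2,3) | p2:(2,2)->(3,2)
Step 2: p0:(4,4)->(4,3) | p1:(2,3)->(3,3) | p2:(3,2)->(4,2)
Step 3: p0:(4,3)->(4,2) | p1:(3,3)->(4,3) | p2:(4,2)->(4,1)->EXIT
Step 4: p0:(4,2)->(4,1)->EXIT | p1:(4,3)->(4,2) | p2:escaped
Step 5: p0:escaped | p1:(4,2)->(4,1)->EXIT | p2:escaped
Exit steps: [4, 5, 3]
First to escape: p2 at step 3

Answer: 2 3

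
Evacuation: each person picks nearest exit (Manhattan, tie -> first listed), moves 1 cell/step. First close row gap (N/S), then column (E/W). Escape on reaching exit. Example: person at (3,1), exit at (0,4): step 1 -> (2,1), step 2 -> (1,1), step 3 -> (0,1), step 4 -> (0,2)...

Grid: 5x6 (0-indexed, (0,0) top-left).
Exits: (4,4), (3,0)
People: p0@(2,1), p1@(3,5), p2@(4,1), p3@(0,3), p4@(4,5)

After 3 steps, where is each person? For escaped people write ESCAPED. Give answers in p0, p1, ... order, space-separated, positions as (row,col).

Step 1: p0:(2,1)->(3,1) | p1:(3,5)->(4,5) | p2:(4,1)->(3,1) | p3:(0,3)->(1,3) | p4:(4,5)->(4,4)->EXIT
Step 2: p0:(3,1)->(3,0)->EXIT | p1:(4,5)->(4,4)->EXIT | p2:(3,1)->(3,0)->EXIT | p3:(1,3)->(2,3) | p4:escaped
Step 3: p0:escaped | p1:escaped | p2:escaped | p3:(2,3)->(3,3) | p4:escaped

ESCAPED ESCAPED ESCAPED (3,3) ESCAPED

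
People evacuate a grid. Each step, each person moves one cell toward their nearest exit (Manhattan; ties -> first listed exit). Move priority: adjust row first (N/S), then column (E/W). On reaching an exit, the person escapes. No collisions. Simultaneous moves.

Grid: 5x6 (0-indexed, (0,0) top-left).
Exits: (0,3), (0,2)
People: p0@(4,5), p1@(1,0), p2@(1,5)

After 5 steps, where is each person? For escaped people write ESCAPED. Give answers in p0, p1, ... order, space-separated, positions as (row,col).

Step 1: p0:(4,5)->(3,5) | p1:(1,0)->(0,0) | p2:(1,5)->(0,5)
Step 2: p0:(3,5)->(2,5) | p1:(0,0)->(0,1) | p2:(0,5)->(0,4)
Step 3: p0:(2,5)->(1,5) | p1:(0,1)->(0,2)->EXIT | p2:(0,4)->(0,3)->EXIT
Step 4: p0:(1,5)->(0,5) | p1:escaped | p2:escaped
Step 5: p0:(0,5)->(0,4) | p1:escaped | p2:escaped

(0,4) ESCAPED ESCAPED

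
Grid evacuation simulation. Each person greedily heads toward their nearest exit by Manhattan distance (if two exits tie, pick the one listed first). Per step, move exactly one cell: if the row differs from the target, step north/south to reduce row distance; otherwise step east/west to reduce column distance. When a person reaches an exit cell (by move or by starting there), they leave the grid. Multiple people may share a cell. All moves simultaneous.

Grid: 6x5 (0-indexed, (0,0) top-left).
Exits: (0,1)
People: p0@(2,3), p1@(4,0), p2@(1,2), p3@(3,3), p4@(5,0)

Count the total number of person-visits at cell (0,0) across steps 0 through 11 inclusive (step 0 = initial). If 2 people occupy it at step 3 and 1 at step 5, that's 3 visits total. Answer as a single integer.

Answer: 2

Derivation:
Step 0: p0@(2,3) p1@(4,0) p2@(1,2) p3@(3,3) p4@(5,0) -> at (0,0): 0 [-], cum=0
Step 1: p0@(1,3) p1@(3,0) p2@(0,2) p3@(2,3) p4@(4,0) -> at (0,0): 0 [-], cum=0
Step 2: p0@(0,3) p1@(2,0) p2@ESC p3@(1,3) p4@(3,0) -> at (0,0): 0 [-], cum=0
Step 3: p0@(0,2) p1@(1,0) p2@ESC p3@(0,3) p4@(2,0) -> at (0,0): 0 [-], cum=0
Step 4: p0@ESC p1@(0,0) p2@ESC p3@(0,2) p4@(1,0) -> at (0,0): 1 [p1], cum=1
Step 5: p0@ESC p1@ESC p2@ESC p3@ESC p4@(0,0) -> at (0,0): 1 [p4], cum=2
Step 6: p0@ESC p1@ESC p2@ESC p3@ESC p4@ESC -> at (0,0): 0 [-], cum=2
Total visits = 2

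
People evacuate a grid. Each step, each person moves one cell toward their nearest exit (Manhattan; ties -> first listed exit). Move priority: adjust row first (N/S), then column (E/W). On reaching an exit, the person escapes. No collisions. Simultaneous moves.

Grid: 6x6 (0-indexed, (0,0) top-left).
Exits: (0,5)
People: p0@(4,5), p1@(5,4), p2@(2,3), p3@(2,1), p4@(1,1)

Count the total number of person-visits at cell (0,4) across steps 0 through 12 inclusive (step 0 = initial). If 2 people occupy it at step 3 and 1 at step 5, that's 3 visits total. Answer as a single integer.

Answer: 4

Derivation:
Step 0: p0@(4,5) p1@(5,4) p2@(2,3) p3@(2,1) p4@(1,1) -> at (0,4): 0 [-], cum=0
Step 1: p0@(3,5) p1@(4,4) p2@(1,3) p3@(1,1) p4@(0,1) -> at (0,4): 0 [-], cum=0
Step 2: p0@(2,5) p1@(3,4) p2@(0,3) p3@(0,1) p4@(0,2) -> at (0,4): 0 [-], cum=0
Step 3: p0@(1,5) p1@(2,4) p2@(0,4) p3@(0,2) p4@(0,3) -> at (0,4): 1 [p2], cum=1
Step 4: p0@ESC p1@(1,4) p2@ESC p3@(0,3) p4@(0,4) -> at (0,4): 1 [p4], cum=2
Step 5: p0@ESC p1@(0,4) p2@ESC p3@(0,4) p4@ESC -> at (0,4): 2 [p1,p3], cum=4
Step 6: p0@ESC p1@ESC p2@ESC p3@ESC p4@ESC -> at (0,4): 0 [-], cum=4
Total visits = 4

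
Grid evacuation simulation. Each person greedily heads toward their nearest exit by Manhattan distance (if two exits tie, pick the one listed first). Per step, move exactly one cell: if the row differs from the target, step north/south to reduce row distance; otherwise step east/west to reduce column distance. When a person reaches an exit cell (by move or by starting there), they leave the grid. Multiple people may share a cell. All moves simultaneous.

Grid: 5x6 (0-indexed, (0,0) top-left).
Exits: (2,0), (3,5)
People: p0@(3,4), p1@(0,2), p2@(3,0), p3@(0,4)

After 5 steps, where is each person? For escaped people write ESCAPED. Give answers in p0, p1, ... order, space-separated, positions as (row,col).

Step 1: p0:(3,4)->(3,5)->EXIT | p1:(0,2)->(1,2) | p2:(3,0)->(2,0)->EXIT | p3:(0,4)->(1,4)
Step 2: p0:escaped | p1:(1,2)->(2,2) | p2:escaped | p3:(1,4)->(2,4)
Step 3: p0:escaped | p1:(2,2)->(2,1) | p2:escaped | p3:(2,4)->(3,4)
Step 4: p0:escaped | p1:(2,1)->(2,0)->EXIT | p2:escaped | p3:(3,4)->(3,5)->EXIT

ESCAPED ESCAPED ESCAPED ESCAPED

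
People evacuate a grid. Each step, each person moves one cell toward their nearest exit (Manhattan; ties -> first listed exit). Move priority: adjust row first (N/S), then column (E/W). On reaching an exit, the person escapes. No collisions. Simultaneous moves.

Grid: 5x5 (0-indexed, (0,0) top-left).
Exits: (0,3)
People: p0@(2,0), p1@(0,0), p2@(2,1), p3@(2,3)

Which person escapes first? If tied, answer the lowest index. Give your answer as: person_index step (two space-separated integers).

Answer: 3 2

Derivation:
Step 1: p0:(2,0)->(1,0) | p1:(0,0)->(0,1) | p2:(2,1)->(1,1) | p3:(2,3)->(1,3)
Step 2: p0:(1,0)->(0,0) | p1:(0,1)->(0,2) | p2:(1,1)->(0,1) | p3:(1,3)->(0,3)->EXIT
Step 3: p0:(0,0)->(0,1) | p1:(0,2)->(0,3)->EXIT | p2:(0,1)->(0,2) | p3:escaped
Step 4: p0:(0,1)->(0,2) | p1:escaped | p2:(0,2)->(0,3)->EXIT | p3:escaped
Step 5: p0:(0,2)->(0,3)->EXIT | p1:escaped | p2:escaped | p3:escaped
Exit steps: [5, 3, 4, 2]
First to escape: p3 at step 2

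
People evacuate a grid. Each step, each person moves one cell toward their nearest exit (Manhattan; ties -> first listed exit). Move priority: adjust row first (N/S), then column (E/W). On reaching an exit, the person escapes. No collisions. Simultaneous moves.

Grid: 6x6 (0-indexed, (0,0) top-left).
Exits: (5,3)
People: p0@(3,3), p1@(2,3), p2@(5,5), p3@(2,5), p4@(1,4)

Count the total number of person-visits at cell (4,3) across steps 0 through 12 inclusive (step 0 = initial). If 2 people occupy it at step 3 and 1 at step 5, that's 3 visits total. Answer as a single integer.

Answer: 2

Derivation:
Step 0: p0@(3,3) p1@(2,3) p2@(5,5) p3@(2,5) p4@(1,4) -> at (4,3): 0 [-], cum=0
Step 1: p0@(4,3) p1@(3,3) p2@(5,4) p3@(3,5) p4@(2,4) -> at (4,3): 1 [p0], cum=1
Step 2: p0@ESC p1@(4,3) p2@ESC p3@(4,5) p4@(3,4) -> at (4,3): 1 [p1], cum=2
Step 3: p0@ESC p1@ESC p2@ESC p3@(5,5) p4@(4,4) -> at (4,3): 0 [-], cum=2
Step 4: p0@ESC p1@ESC p2@ESC p3@(5,4) p4@(5,4) -> at (4,3): 0 [-], cum=2
Step 5: p0@ESC p1@ESC p2@ESC p3@ESC p4@ESC -> at (4,3): 0 [-], cum=2
Total visits = 2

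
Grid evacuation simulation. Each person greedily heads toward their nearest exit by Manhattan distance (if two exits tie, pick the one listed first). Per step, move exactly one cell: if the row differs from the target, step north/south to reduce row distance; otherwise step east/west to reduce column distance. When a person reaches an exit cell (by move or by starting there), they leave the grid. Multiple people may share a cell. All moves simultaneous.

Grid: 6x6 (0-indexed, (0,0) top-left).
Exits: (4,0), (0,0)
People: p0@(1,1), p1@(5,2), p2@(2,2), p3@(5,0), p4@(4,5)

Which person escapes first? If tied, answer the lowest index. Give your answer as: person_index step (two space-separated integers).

Answer: 3 1

Derivation:
Step 1: p0:(1,1)->(0,1) | p1:(5,2)->(4,2) | p2:(2,2)->(3,2) | p3:(5,0)->(4,0)->EXIT | p4:(4,5)->(4,4)
Step 2: p0:(0,1)->(0,0)->EXIT | p1:(4,2)->(4,1) | p2:(3,2)->(4,2) | p3:escaped | p4:(4,4)->(4,3)
Step 3: p0:escaped | p1:(4,1)->(4,0)->EXIT | p2:(4,2)->(4,1) | p3:escaped | p4:(4,3)->(4,2)
Step 4: p0:escaped | p1:escaped | p2:(4,1)->(4,0)->EXIT | p3:escaped | p4:(4,2)->(4,1)
Step 5: p0:escaped | p1:escaped | p2:escaped | p3:escaped | p4:(4,1)->(4,0)->EXIT
Exit steps: [2, 3, 4, 1, 5]
First to escape: p3 at step 1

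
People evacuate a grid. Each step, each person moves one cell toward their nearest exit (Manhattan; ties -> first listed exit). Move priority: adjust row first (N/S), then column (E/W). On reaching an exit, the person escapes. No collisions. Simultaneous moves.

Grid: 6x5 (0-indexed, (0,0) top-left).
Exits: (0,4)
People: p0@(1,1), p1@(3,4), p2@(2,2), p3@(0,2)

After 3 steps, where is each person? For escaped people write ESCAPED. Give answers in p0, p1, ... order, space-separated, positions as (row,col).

Step 1: p0:(1,1)->(0,1) | p1:(3,4)->(2,4) | p2:(2,2)->(1,2) | p3:(0,2)->(0,3)
Step 2: p0:(0,1)->(0,2) | p1:(2,4)->(1,4) | p2:(1,2)->(0,2) | p3:(0,3)->(0,4)->EXIT
Step 3: p0:(0,2)->(0,3) | p1:(1,4)->(0,4)->EXIT | p2:(0,2)->(0,3) | p3:escaped

(0,3) ESCAPED (0,3) ESCAPED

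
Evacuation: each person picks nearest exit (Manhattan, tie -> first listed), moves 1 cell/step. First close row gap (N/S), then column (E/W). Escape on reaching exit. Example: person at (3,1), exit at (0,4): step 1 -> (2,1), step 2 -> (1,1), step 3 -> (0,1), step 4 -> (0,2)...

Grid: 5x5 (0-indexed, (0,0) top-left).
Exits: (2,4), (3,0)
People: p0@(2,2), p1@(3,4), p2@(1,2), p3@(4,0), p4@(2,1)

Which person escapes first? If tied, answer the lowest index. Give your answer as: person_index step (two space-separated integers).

Answer: 1 1

Derivation:
Step 1: p0:(2,2)->(2,3) | p1:(3,4)->(2,4)->EXIT | p2:(1,2)->(2,2) | p3:(4,0)->(3,0)->EXIT | p4:(2,1)->(3,1)
Step 2: p0:(2,3)->(2,4)->EXIT | p1:escaped | p2:(2,2)->(2,3) | p3:escaped | p4:(3,1)->(3,0)->EXIT
Step 3: p0:escaped | p1:escaped | p2:(2,3)->(2,4)->EXIT | p3:escaped | p4:escaped
Exit steps: [2, 1, 3, 1, 2]
First to escape: p1 at step 1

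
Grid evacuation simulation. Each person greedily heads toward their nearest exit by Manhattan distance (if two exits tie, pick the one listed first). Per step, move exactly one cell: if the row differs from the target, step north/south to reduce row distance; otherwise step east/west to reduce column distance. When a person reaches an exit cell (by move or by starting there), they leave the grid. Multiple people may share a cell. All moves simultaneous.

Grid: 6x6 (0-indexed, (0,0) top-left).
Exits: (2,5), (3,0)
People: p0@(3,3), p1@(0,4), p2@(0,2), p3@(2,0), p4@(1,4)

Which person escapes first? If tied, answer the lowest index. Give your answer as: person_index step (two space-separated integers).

Answer: 3 1

Derivation:
Step 1: p0:(3,3)->(2,3) | p1:(0,4)->(1,4) | p2:(0,2)->(1,2) | p3:(2,0)->(3,0)->EXIT | p4:(1,4)->(2,4)
Step 2: p0:(2,3)->(2,4) | p1:(1,4)->(2,4) | p2:(1,2)->(2,2) | p3:escaped | p4:(2,4)->(2,5)->EXIT
Step 3: p0:(2,4)->(2,5)->EXIT | p1:(2,4)->(2,5)->EXIT | p2:(2,2)->(2,3) | p3:escaped | p4:escaped
Step 4: p0:escaped | p1:escaped | p2:(2,3)->(2,4) | p3:escaped | p4:escaped
Step 5: p0:escaped | p1:escaped | p2:(2,4)->(2,5)->EXIT | p3:escaped | p4:escaped
Exit steps: [3, 3, 5, 1, 2]
First to escape: p3 at step 1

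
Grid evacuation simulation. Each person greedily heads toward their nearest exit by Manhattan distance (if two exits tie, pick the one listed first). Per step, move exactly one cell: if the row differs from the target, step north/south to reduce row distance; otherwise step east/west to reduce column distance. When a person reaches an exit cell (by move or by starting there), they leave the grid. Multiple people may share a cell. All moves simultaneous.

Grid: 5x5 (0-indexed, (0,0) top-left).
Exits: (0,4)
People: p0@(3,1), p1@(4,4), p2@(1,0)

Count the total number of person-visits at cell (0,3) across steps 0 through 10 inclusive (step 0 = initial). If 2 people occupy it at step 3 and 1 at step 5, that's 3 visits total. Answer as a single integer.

Step 0: p0@(3,1) p1@(4,4) p2@(1,0) -> at (0,3): 0 [-], cum=0
Step 1: p0@(2,1) p1@(3,4) p2@(0,0) -> at (0,3): 0 [-], cum=0
Step 2: p0@(1,1) p1@(2,4) p2@(0,1) -> at (0,3): 0 [-], cum=0
Step 3: p0@(0,1) p1@(1,4) p2@(0,2) -> at (0,3): 0 [-], cum=0
Step 4: p0@(0,2) p1@ESC p2@(0,3) -> at (0,3): 1 [p2], cum=1
Step 5: p0@(0,3) p1@ESC p2@ESC -> at (0,3): 1 [p0], cum=2
Step 6: p0@ESC p1@ESC p2@ESC -> at (0,3): 0 [-], cum=2
Total visits = 2

Answer: 2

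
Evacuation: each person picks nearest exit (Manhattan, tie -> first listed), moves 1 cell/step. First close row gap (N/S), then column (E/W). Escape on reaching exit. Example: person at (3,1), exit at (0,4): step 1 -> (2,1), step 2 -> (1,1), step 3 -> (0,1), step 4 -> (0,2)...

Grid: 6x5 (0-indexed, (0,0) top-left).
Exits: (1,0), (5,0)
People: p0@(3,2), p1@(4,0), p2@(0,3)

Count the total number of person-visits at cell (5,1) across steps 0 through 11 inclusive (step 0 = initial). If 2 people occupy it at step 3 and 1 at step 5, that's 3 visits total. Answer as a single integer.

Answer: 0

Derivation:
Step 0: p0@(3,2) p1@(4,0) p2@(0,3) -> at (5,1): 0 [-], cum=0
Step 1: p0@(2,2) p1@ESC p2@(1,3) -> at (5,1): 0 [-], cum=0
Step 2: p0@(1,2) p1@ESC p2@(1,2) -> at (5,1): 0 [-], cum=0
Step 3: p0@(1,1) p1@ESC p2@(1,1) -> at (5,1): 0 [-], cum=0
Step 4: p0@ESC p1@ESC p2@ESC -> at (5,1): 0 [-], cum=0
Total visits = 0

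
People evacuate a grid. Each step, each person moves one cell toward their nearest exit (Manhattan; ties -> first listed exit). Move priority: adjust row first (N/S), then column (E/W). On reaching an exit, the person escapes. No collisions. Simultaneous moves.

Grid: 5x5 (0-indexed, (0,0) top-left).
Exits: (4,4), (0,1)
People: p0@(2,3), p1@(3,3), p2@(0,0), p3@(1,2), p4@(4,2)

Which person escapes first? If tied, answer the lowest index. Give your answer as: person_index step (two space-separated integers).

Answer: 2 1

Derivation:
Step 1: p0:(2,3)->(3,3) | p1:(3,3)->(4,3) | p2:(0,0)->(0,1)->EXIT | p3:(1,2)->(0,2) | p4:(4,2)->(4,3)
Step 2: p0:(3,3)->(4,3) | p1:(4,3)->(4,4)->EXIT | p2:escaped | p3:(0,2)->(0,1)->EXIT | p4:(4,3)->(4,4)->EXIT
Step 3: p0:(4,3)->(4,4)->EXIT | p1:escaped | p2:escaped | p3:escaped | p4:escaped
Exit steps: [3, 2, 1, 2, 2]
First to escape: p2 at step 1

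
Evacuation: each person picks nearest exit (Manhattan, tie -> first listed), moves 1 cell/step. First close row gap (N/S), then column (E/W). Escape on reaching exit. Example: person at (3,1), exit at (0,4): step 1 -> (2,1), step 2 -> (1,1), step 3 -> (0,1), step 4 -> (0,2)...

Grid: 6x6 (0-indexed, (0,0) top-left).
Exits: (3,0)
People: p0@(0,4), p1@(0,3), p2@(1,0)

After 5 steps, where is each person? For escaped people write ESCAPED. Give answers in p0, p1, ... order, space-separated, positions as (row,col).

Step 1: p0:(0,4)->(1,4) | p1:(0,3)->(1,3) | p2:(1,0)->(2,0)
Step 2: p0:(1,4)->(2,4) | p1:(1,3)->(2,3) | p2:(2,0)->(3,0)->EXIT
Step 3: p0:(2,4)->(3,4) | p1:(2,3)->(3,3) | p2:escaped
Step 4: p0:(3,4)->(3,3) | p1:(3,3)->(3,2) | p2:escaped
Step 5: p0:(3,3)->(3,2) | p1:(3,2)->(3,1) | p2:escaped

(3,2) (3,1) ESCAPED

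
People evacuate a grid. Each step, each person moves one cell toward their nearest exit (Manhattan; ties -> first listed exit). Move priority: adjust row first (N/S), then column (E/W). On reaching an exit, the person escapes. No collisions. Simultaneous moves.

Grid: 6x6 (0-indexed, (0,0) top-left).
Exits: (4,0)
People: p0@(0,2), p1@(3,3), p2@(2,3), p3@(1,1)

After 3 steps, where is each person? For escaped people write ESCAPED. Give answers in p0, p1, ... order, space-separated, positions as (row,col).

Step 1: p0:(0,2)->(1,2) | p1:(3,3)->(4,3) | p2:(2,3)->(3,3) | p3:(1,1)->(2,1)
Step 2: p0:(1,2)->(2,2) | p1:(4,3)->(4,2) | p2:(3,3)->(4,3) | p3:(2,1)->(3,1)
Step 3: p0:(2,2)->(3,2) | p1:(4,2)->(4,1) | p2:(4,3)->(4,2) | p3:(3,1)->(4,1)

(3,2) (4,1) (4,2) (4,1)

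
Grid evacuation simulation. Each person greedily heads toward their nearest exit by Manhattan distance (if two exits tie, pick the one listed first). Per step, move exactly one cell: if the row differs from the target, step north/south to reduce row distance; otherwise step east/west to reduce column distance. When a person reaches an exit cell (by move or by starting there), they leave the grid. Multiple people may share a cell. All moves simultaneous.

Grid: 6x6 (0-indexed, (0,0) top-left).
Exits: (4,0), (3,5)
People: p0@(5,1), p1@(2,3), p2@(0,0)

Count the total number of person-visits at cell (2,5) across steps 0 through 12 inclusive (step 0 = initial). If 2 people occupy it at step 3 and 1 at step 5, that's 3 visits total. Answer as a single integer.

Answer: 0

Derivation:
Step 0: p0@(5,1) p1@(2,3) p2@(0,0) -> at (2,5): 0 [-], cum=0
Step 1: p0@(4,1) p1@(3,3) p2@(1,0) -> at (2,5): 0 [-], cum=0
Step 2: p0@ESC p1@(3,4) p2@(2,0) -> at (2,5): 0 [-], cum=0
Step 3: p0@ESC p1@ESC p2@(3,0) -> at (2,5): 0 [-], cum=0
Step 4: p0@ESC p1@ESC p2@ESC -> at (2,5): 0 [-], cum=0
Total visits = 0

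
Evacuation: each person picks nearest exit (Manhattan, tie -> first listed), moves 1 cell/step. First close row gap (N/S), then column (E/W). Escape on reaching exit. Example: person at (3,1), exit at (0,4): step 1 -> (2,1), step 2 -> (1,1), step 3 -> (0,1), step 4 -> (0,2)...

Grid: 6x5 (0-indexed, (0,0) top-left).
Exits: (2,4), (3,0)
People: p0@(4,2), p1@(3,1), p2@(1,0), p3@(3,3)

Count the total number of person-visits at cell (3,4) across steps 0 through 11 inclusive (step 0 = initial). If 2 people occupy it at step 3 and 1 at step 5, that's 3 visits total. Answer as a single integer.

Answer: 0

Derivation:
Step 0: p0@(4,2) p1@(3,1) p2@(1,0) p3@(3,3) -> at (3,4): 0 [-], cum=0
Step 1: p0@(3,2) p1@ESC p2@(2,0) p3@(2,3) -> at (3,4): 0 [-], cum=0
Step 2: p0@(3,1) p1@ESC p2@ESC p3@ESC -> at (3,4): 0 [-], cum=0
Step 3: p0@ESC p1@ESC p2@ESC p3@ESC -> at (3,4): 0 [-], cum=0
Total visits = 0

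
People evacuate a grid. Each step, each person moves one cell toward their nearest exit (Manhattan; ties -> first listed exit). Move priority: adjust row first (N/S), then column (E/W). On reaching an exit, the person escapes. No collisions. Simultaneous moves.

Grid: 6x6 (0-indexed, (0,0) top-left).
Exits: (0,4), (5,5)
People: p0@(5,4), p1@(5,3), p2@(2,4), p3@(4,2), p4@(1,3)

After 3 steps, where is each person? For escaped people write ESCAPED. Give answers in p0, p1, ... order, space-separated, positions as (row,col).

Step 1: p0:(5,4)->(5,5)->EXIT | p1:(5,3)->(5,4) | p2:(2,4)->(1,4) | p3:(4,2)->(5,2) | p4:(1,3)->(0,3)
Step 2: p0:escaped | p1:(5,4)->(5,5)->EXIT | p2:(1,4)->(0,4)->EXIT | p3:(5,2)->(5,3) | p4:(0,3)->(0,4)->EXIT
Step 3: p0:escaped | p1:escaped | p2:escaped | p3:(5,3)->(5,4) | p4:escaped

ESCAPED ESCAPED ESCAPED (5,4) ESCAPED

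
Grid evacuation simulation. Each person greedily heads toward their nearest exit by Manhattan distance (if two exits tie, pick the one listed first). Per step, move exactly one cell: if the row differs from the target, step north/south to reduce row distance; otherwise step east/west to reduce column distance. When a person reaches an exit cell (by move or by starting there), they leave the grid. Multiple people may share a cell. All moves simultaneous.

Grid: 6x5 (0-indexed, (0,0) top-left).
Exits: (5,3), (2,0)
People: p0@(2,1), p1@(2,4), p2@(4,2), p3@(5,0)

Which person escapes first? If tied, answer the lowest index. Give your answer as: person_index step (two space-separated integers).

Step 1: p0:(2,1)->(2,0)->EXIT | p1:(2,4)->(3,4) | p2:(4,2)->(5,2) | p3:(5,0)->(5,1)
Step 2: p0:escaped | p1:(3,4)->(4,4) | p2:(5,2)->(5,3)->EXIT | p3:(5,1)->(5,2)
Step 3: p0:escaped | p1:(4,4)->(5,4) | p2:escaped | p3:(5,2)->(5,3)->EXIT
Step 4: p0:escaped | p1:(5,4)->(5,3)->EXIT | p2:escaped | p3:escaped
Exit steps: [1, 4, 2, 3]
First to escape: p0 at step 1

Answer: 0 1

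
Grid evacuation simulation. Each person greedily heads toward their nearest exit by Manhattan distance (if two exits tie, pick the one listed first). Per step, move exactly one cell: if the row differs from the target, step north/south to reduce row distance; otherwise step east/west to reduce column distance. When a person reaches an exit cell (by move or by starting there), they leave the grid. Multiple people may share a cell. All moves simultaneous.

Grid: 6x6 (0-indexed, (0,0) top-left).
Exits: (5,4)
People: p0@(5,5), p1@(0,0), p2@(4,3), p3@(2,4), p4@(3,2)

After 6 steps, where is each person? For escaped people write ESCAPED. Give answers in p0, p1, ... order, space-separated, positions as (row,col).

Step 1: p0:(5,5)->(5,4)->EXIT | p1:(0,0)->(1,0) | p2:(4,3)->(5,3) | p3:(2,4)->(3,4) | p4:(3,2)->(4,2)
Step 2: p0:escaped | p1:(1,0)->(2,0) | p2:(5,3)->(5,4)->EXIT | p3:(3,4)->(4,4) | p4:(4,2)->(5,2)
Step 3: p0:escaped | p1:(2,0)->(3,0) | p2:escaped | p3:(4,4)->(5,4)->EXIT | p4:(5,2)->(5,3)
Step 4: p0:escaped | p1:(3,0)->(4,0) | p2:escaped | p3:escaped | p4:(5,3)->(5,4)->EXIT
Step 5: p0:escaped | p1:(4,0)->(5,0) | p2:escaped | p3:escaped | p4:escaped
Step 6: p0:escaped | p1:(5,0)->(5,1) | p2:escaped | p3:escaped | p4:escaped

ESCAPED (5,1) ESCAPED ESCAPED ESCAPED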